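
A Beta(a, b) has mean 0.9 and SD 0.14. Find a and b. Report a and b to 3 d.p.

Variance = 0.14² = 0.0196. The moment-matching identity a+b = μ(1−μ)/Var − 1 gives
a+b = 0.09/0.0196 − 1 = 3.5918, so a = μ·3.5918 = 3.233 and b = (1−μ)·3.5918 = 0.359.

a = 3.233, b = 0.359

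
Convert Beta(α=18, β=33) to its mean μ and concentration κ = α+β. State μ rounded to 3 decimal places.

κ = α+β = 18+33 = 51; μ = α/κ = 18/51 = 0.353.

μ = 0.353, κ = 51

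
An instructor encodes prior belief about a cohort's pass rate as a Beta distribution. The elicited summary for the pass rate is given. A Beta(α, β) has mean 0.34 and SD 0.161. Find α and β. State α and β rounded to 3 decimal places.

α = 2.603, β = 5.054

Variance = 0.161² = 0.025921. The moment-matching identity α+β = μ(1−μ)/Var − 1 gives
α+β = 0.2244/0.025921 − 1 = 7.6571, so α = μ·7.6571 = 2.603 and β = (1−μ)·7.6571 = 5.054.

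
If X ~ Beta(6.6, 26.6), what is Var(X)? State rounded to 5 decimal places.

0.00466

α+β = 33.2 and αβ = 175.56, so Var = αβ/[(α+β)²(α+β+1)] = 175.56/37696.608 = 0.00466.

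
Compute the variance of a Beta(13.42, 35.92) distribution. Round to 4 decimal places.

0.0039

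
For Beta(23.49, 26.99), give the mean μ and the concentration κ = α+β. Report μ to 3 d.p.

μ = 0.465, κ = 50.48

κ = α+β = 23.49+26.99 = 50.48; μ = α/κ = 23.49/50.48 = 0.465.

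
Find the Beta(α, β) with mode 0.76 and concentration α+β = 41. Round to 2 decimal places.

For α,β>1 the mode is (α−1)/(α+β−2), so α = mode·(κ−2)+1 = 0.76×39+1 = 30.64.
And β = (1−mode)·(κ−2)+1 = 0.24×39+1 = 10.36.

α = 30.64, β = 10.36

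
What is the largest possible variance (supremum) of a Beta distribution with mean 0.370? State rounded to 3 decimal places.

Var = μ(1−μ)/(α+β+1), which approaches μ(1−μ) as α+β → 0.
So the supremum is μ(1−μ) = 0.370×0.630 = 0.233.

0.233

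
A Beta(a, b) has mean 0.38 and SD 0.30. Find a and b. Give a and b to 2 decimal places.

a = 0.61, b = 1.00

Variance = 0.30² = 0.0900. The moment-matching identity a+b = μ(1−μ)/Var − 1 gives
a+b = 0.2356/0.0900 − 1 = 1.6178, so a = μ·1.6178 = 0.61 and b = (1−μ)·1.6178 = 1.00.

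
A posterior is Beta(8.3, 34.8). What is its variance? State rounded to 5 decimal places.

0.00353

α+β = 43.1 and αβ = 288.84, so Var = αβ/[(α+β)²(α+β+1)] = 288.84/81920.601 = 0.00353.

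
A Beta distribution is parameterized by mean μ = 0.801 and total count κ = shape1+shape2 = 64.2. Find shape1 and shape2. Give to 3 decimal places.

Split κ in proportion μ : (1−μ): shape1 = 0.801·64.2 = 51.424, shape2 = 64.2 − 51.424 = 12.776.

shape1 = 51.424, shape2 = 12.776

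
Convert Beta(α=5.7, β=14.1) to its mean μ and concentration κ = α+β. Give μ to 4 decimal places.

κ = α+β = 5.7+14.1 = 19.8; μ = α/κ = 5.7/19.8 = 0.2879.

μ = 0.2879, κ = 19.8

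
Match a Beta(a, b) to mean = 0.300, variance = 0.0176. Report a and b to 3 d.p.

a = 3.280, b = 7.652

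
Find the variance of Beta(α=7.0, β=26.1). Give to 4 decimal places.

0.0049

α+β = 33.1 and αβ = 182.70, so Var = αβ/[(α+β)²(α+β+1)] = 182.70/37360.301 = 0.0049.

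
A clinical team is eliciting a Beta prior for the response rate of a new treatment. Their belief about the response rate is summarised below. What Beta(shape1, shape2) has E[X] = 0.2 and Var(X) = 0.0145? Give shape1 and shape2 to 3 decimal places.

shape1 = 2.007, shape2 = 8.028

Write ν = shape1+shape2; then shape1 = μν and Var = μ(1−μ)/(ν+1).
ν = μ(1−μ)/Var − 1 = 0.16/0.0145 − 1 = 10.0345.
shape1 = 0.2·10.0345 = 2.007, shape2 = 0.8·10.0345 = 8.028.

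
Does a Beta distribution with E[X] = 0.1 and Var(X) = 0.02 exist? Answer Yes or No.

The Beta variance bound is σ² < μ(1−μ).
Here μ(1−μ) = 0.1×0.9 = 0.09, and 0.02 < 0.09.

Yes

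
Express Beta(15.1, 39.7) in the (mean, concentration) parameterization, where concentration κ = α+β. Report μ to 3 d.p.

μ = 0.276, κ = 54.8

κ = α+β = 15.1+39.7 = 54.8; μ = α/κ = 15.1/54.8 = 0.276.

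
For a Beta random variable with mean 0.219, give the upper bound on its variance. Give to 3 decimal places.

Var = μ(1−μ)/(α+β+1), which approaches μ(1−μ) as α+β → 0.
So the supremum is μ(1−μ) = 0.219×0.781 = 0.171.

0.171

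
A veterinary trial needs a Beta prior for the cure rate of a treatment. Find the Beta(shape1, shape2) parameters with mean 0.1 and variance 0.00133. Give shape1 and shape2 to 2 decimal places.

Let s = shape1+shape2. The Beta variance is μ(1−μ)/(s+1).
So s+1 = μ(1−μ)/σ² = (0.1×0.9)/0.00133 = 0.09/0.00133 = 67.6692, giving s = 66.6692.
Then shape1 = μs = 0.1×66.6692 = 6.67 and shape2 = (1−μ)s = 0.9×66.6692 = 60.00.

shape1 = 6.67, shape2 = 60.00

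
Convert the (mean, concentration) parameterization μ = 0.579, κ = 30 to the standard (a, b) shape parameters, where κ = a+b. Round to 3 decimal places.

a = 17.370, b = 12.630

a = μκ = 0.579×30 = 17.370 and b = (1−μ)κ = 0.421×30 = 12.630.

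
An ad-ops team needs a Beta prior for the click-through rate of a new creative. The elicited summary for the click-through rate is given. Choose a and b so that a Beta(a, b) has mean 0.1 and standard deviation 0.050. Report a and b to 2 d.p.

a = 3.50, b = 31.50

First σ² = 0.002500. Setting a = μn, b = (1−μ)n with n = a+b,
μ(1−μ)/(n+1) = 0.002500 ⇒ n+1 = 0.09/0.002500 = 36.0000 ⇒ n = 35.0000.
Hence a = 0.1×35.0000 = 3.50, b = 0.9×35.0000 = 31.50.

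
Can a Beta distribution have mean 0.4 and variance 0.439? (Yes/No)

The Beta variance bound is σ² < μ(1−μ).
Here μ(1−μ) = 0.4×0.6 = 0.24, and 0.439 ≥ 0.24.

No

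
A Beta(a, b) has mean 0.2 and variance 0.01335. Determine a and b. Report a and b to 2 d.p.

By moment matching, a+b = μ(1−μ)/σ² − 1 = (0.2·0.8)/0.01335 − 1 = 11.9850 − 1 = 10.9850.
Since a/(a+b) = μ, a = 0.2·10.9850 = 2.20 and b = 0.8·10.9850 = 8.79.

a = 2.20, b = 8.79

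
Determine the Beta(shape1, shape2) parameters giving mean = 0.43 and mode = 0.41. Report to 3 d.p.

shape1 = 3.870, shape2 = 5.130

Let s = shape1+shape2. Mean gives shape1 = μs = 0.43s; mode gives (shape1−1)/(s−2) = 0.41.
Substituting: 0.43s − 1 = 0.41(s−2) = 0.41s − 0.82, so 0.02s = 0.18 and s = 9.0000.
Then shape1 = 0.43×9.0000 = 3.870 and shape2 = s−shape1 = 5.130.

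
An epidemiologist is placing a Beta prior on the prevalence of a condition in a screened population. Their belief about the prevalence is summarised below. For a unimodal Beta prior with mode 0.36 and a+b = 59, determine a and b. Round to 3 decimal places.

a = 21.520, b = 37.480

For a,b>1 the mode is (a−1)/(a+b−2), so a = mode·(κ−2)+1 = 0.36×57+1 = 21.520.
And b = (1−mode)·(κ−2)+1 = 0.64×57+1 = 37.480.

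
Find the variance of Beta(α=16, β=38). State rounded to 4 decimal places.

0.0038

α+β = 54 and αβ = 608, so Var = αβ/[(α+β)²(α+β+1)] = 608/160380 = 0.0038.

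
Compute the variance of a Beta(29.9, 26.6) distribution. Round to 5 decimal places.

0.00433

μ = 29.9/56.5 = 0.529204; Var = μ(1−μ)/(α+β+1) = 0.2491472/57.5 = 0.00433.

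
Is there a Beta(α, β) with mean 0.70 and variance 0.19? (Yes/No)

The Beta variance bound is σ² < μ(1−μ).
Here μ(1−μ) = 0.70×0.30 = 0.2100, and 0.19 < 0.2100.

Yes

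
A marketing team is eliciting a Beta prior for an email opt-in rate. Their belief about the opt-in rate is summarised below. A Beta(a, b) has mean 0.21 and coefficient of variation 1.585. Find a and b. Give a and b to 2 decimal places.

Var = (CV·μ)² = (1.585×0.21)² = 0.110789.
a+b = μ(1−μ)/Var − 1 = 0.1659/0.110789 − 1 = 0.4974.
Thus a = 0.21·0.4974 = 0.10 and b = 0.79·0.4974 = 0.39.

a = 0.10, b = 0.39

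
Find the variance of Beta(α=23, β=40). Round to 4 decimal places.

0.0036

α+β = 63 and αβ = 920, so Var = αβ/[(α+β)²(α+β+1)] = 920/254016 = 0.0036.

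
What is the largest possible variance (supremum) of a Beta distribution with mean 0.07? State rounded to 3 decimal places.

0.065

For fixed mean μ the Beta variance is μ(1−μ)/(α+β+1), increasing as α+β decreases.
Its least upper bound (not attained) is μ(1−μ) = 0.07·0.93 = 0.065.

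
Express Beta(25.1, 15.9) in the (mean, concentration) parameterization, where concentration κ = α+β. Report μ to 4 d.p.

μ = 0.6122, κ = 41.0

κ = α+β = 25.1+15.9 = 41.0; μ = α/κ = 25.1/41.0 = 0.6122.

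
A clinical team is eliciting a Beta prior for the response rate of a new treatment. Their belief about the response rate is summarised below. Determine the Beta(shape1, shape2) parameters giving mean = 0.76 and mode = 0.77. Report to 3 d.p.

shape1 = 41.040, shape2 = 12.960

Let s = shape1+shape2. Mean gives shape1 = μs = 0.76s; mode gives (shape1−1)/(s−2) = 0.77.
Substituting: 0.76s − 1 = 0.77(s−2) = 0.77s − 1.54, so -0.01s = -0.54 and s = 54.0000.
Then shape1 = 0.76×54.0000 = 41.040 and shape2 = s−shape1 = 12.960.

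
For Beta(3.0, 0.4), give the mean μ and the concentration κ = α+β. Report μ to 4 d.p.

μ = 0.8824, κ = 3.4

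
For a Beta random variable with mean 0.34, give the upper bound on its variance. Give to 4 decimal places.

0.2244

For fixed mean μ the Beta variance is μ(1−μ)/(α+β+1), increasing as α+β decreases.
Its least upper bound (not attained) is μ(1−μ) = 0.34·0.66 = 0.2244.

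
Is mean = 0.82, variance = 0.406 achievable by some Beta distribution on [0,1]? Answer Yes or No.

The Beta variance bound is σ² < μ(1−μ).
Here μ(1−μ) = 0.82×0.18 = 0.1476, and 0.406 ≥ 0.1476.

No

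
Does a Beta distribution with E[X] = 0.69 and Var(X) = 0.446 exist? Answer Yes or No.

No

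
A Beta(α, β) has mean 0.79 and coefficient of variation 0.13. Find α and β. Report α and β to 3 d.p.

α = 11.636, β = 3.093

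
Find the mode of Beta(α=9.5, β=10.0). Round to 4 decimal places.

0.4857

The density x^(α−1)(1−x)^(β−1) is maximised at (α−1)/(α+β−2) = 8.5/17.5 = 0.4857.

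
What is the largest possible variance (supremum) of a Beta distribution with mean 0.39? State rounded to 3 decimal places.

0.238

For fixed mean μ the Beta variance is μ(1−μ)/(α+β+1), increasing as α+β decreases.
Its least upper bound (not attained) is μ(1−μ) = 0.39·0.61 = 0.238.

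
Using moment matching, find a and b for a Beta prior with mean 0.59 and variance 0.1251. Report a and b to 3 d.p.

By moment matching, a+b = μ(1−μ)/σ² − 1 = (0.59·0.41)/0.1251 − 1 = 1.9337 − 1 = 0.9337.
Since a/(a+b) = μ, a = 0.59·0.9337 = 0.551 and b = 0.41·0.9337 = 0.383.

a = 0.551, b = 0.383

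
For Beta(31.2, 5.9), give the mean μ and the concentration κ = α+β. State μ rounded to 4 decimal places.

κ = α+β = 31.2+5.9 = 37.1; μ = α/κ = 31.2/37.1 = 0.8410.

μ = 0.8410, κ = 37.1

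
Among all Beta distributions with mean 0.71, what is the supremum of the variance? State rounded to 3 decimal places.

0.206

Var = μ(1−μ)/(α+β+1), which approaches μ(1−μ) as α+β → 0.
So the supremum is μ(1−μ) = 0.71×0.29 = 0.206.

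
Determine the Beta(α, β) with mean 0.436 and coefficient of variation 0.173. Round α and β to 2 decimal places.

σ = CV·μ = 0.173×0.436 = 0.07543, so σ² = 0.005689.
s+1 = μ(1−μ)/σ² = 0.245904/0.005689 = 43.2216, so s = α+β = 42.2216.
α = μs = 18.41, β = (1−μ)s = 23.81.

α = 18.41, β = 23.81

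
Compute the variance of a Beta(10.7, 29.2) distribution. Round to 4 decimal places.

0.0048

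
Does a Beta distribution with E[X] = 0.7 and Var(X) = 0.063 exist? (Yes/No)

Yes

For any Beta, Var(X) < E[X]·(1−E[X]).
Here μ(1−μ) = 0.7×0.3 = 0.21, and 0.063 < 0.21.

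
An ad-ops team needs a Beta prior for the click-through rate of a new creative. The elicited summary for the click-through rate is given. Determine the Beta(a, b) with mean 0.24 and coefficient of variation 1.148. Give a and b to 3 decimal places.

a = 0.337, b = 1.066

Var = (CV·μ)² = (1.148×0.24)² = 0.075911.
a+b = μ(1−μ)/Var − 1 = 0.1824/0.075911 − 1 = 1.4028.
Thus a = 0.24·1.4028 = 0.337 and b = 0.76·1.4028 = 1.066.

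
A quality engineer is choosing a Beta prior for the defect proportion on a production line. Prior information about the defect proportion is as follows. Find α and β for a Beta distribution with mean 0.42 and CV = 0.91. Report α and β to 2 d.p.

Var = (CV·μ)² = (0.91×0.42)² = 0.146077.
α+β = μ(1−μ)/Var − 1 = 0.2436/0.146077 − 1 = 0.6676.
Thus α = 0.42·0.6676 = 0.28 and β = 0.58·0.6676 = 0.39.

α = 0.28, β = 0.39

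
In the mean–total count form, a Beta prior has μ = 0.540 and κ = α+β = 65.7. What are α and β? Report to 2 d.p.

α = μκ = 0.540×65.7 = 35.48 and β = (1−μ)κ = 0.460×65.7 = 30.22.

α = 35.48, β = 30.22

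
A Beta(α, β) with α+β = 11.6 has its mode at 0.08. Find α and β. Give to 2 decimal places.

α = 1.77, β = 9.83

For α,β>1 the mode is (α−1)/(α+β−2), so α = mode·(κ−2)+1 = 0.08×9.6+1 = 1.77.
And β = (1−mode)·(κ−2)+1 = 0.92×9.6+1 = 9.83.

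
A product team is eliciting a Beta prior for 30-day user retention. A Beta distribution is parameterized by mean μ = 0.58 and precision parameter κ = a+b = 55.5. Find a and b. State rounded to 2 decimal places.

a = 32.19, b = 23.31

Split κ in proportion μ : (1−μ): a = 0.58·55.5 = 32.19, b = 55.5 − 32.19 = 23.31.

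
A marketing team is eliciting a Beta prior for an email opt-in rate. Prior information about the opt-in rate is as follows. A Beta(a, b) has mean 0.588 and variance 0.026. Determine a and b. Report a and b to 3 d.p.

Let s = a+b. The Beta variance is μ(1−μ)/(s+1).
So s+1 = μ(1−μ)/σ² = (0.588×0.412)/0.026 = 0.242256/0.026 = 9.3175, giving s = 8.3175.
Then a = μs = 0.588×8.3175 = 4.891 and b = (1−μ)s = 0.412×8.3175 = 3.427.

a = 4.891, b = 3.427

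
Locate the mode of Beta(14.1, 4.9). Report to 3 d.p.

With α,β > 1, mode = (α−1)/(α+β−2) = 13.1/17.0 = 0.771.

0.771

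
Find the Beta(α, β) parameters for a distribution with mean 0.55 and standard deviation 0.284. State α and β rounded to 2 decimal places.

Variance = 0.284² = 0.080656. The moment-matching identity α+β = μ(1−μ)/Var − 1 gives
α+β = 0.2475/0.080656 − 1 = 2.0686, so α = μ·2.0686 = 1.14 and β = (1−μ)·2.0686 = 0.93.

α = 1.14, β = 0.93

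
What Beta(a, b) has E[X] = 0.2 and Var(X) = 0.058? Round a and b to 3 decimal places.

Let s = a+b. The Beta variance is μ(1−μ)/(s+1).
So s+1 = μ(1−μ)/σ² = (0.2×0.8)/0.058 = 0.16/0.058 = 2.7586, giving s = 1.7586.
Then a = μs = 0.2×1.7586 = 0.352 and b = (1−μ)s = 0.8×1.7586 = 1.407.

a = 0.352, b = 1.407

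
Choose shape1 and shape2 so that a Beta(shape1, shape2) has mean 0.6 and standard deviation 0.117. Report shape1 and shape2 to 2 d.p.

shape1 = 9.92, shape2 = 6.61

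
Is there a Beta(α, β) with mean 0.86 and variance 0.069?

Yes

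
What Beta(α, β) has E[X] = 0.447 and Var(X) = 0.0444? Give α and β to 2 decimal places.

α = 2.04, β = 2.53

Write ν = α+β; then α = μν and Var = μ(1−μ)/(ν+1).
ν = μ(1−μ)/Var − 1 = 0.247191/0.0444 − 1 = 4.5674.
α = 0.447·4.5674 = 2.04, β = 0.553·4.5674 = 2.53.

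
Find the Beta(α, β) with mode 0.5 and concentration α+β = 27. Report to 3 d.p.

α = 13.500, β = 13.500

Since the density peak of Beta(α,β) is at (α−1)/(α+β−2),
α = 1 + 0.5(27−2) = 13.500 and β = 27 − 13.500 = 13.500.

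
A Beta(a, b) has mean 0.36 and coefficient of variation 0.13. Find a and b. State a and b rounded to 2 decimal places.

a = 37.51, b = 66.68

Var = (CV·μ)² = (0.13×0.36)² = 0.002190.
a+b = μ(1−μ)/Var − 1 = 0.2304/0.002190 − 1 = 104.1940.
Thus a = 0.36·104.1940 = 37.51 and b = 0.64·104.1940 = 66.68.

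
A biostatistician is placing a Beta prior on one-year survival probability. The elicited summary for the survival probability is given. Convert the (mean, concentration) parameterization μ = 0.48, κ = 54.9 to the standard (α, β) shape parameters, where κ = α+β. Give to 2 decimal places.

Split κ in proportion μ : (1−μ): α = 0.48·54.9 = 26.35, β = 54.9 − 26.35 = 28.55.

α = 26.35, β = 28.55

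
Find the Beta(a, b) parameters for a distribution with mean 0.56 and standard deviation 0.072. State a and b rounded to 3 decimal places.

a = 26.057, b = 20.474

First σ² = 0.005184. Setting a = μn, b = (1−μ)n with n = a+b,
μ(1−μ)/(n+1) = 0.005184 ⇒ n+1 = 0.2464/0.005184 = 47.5309 ⇒ n = 46.5309.
Hence a = 0.56×46.5309 = 26.057, b = 0.44×46.5309 = 20.474.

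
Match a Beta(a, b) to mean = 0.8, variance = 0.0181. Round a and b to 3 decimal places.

a = 6.272, b = 1.568

By moment matching, a+b = μ(1−μ)/σ² − 1 = (0.8·0.2)/0.0181 − 1 = 8.8398 − 1 = 7.8398.
Since a/(a+b) = μ, a = 0.8·7.8398 = 6.272 and b = 0.2·7.8398 = 1.568.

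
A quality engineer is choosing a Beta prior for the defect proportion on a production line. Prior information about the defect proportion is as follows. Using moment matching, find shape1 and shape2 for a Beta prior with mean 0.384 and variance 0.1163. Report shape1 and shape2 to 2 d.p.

Let s = shape1+shape2. The Beta variance is μ(1−μ)/(s+1).
So s+1 = μ(1−μ)/σ² = (0.384×0.616)/0.1163 = 0.236544/0.1163 = 2.0339, giving s = 1.0339.
Then shape1 = μs = 0.384×1.0339 = 0.40 and shape2 = (1−μ)s = 0.616×1.0339 = 0.64.

shape1 = 0.40, shape2 = 0.64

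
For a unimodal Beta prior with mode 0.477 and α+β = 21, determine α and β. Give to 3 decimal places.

α = 10.063, β = 10.937

Mode = (α−1)/(κ−2) with κ = α+β, so α−1 = 0.477·19 = 9.063.
α = 10.063; β = κ − α = 10.937.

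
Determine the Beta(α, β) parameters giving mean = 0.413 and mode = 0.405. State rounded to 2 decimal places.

α = 9.81, β = 13.94

With s = α+β: μ = α/s and mode = (α−1)/(s−2). Eliminating α = μs,
μs − 1 = m(s−2) ⇒ s(μ−m) = 1−2m ⇒ s = 0.190/0.008 = 23.7500.
So α = μs = 9.81, β = (1−μ)s = 13.94.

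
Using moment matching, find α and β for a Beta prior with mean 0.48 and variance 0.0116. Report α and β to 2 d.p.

Write ν = α+β; then α = μν and Var = μ(1−μ)/(ν+1).
ν = μ(1−μ)/Var − 1 = 0.2496/0.0116 − 1 = 20.5172.
α = 0.48·20.5172 = 9.85, β = 0.52·20.5172 = 10.67.

α = 9.85, β = 10.67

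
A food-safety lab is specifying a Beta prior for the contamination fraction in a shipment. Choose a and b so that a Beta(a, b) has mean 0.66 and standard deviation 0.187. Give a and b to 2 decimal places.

a = 3.58, b = 1.84

σ² = 0.187² = 0.034969.
With s = a+b, Var = μ(1−μ)/(s+1), so s+1 = (0.66×0.34)/0.034969 = 6.4171 and s = 5.4171.
a = μs = 3.58, b = (1−μ)s = 1.84.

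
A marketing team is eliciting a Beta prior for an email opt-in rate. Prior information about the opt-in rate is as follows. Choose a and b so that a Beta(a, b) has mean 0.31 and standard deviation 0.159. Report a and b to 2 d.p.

Variance = 0.159² = 0.025281. The moment-matching identity a+b = μ(1−μ)/Var − 1 gives
a+b = 0.2139/0.025281 − 1 = 7.4609, so a = μ·7.4609 = 2.31 and b = (1−μ)·7.4609 = 5.15.

a = 2.31, b = 5.15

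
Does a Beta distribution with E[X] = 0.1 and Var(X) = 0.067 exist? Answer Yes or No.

Yes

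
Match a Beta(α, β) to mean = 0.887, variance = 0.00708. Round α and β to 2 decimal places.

α = 11.67, β = 1.49

Write ν = α+β; then α = μν and Var = μ(1−μ)/(ν+1).
ν = μ(1−μ)/Var − 1 = 0.100231/0.00708 − 1 = 13.1569.
α = 0.887·13.1569 = 11.67, β = 0.113·13.1569 = 1.49.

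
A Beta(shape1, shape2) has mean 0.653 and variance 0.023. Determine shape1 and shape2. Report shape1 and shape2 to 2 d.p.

shape1 = 5.78, shape2 = 3.07

Write ν = shape1+shape2; then shape1 = μν and Var = μ(1−μ)/(ν+1).
ν = μ(1−μ)/Var − 1 = 0.226591/0.023 − 1 = 8.8518.
shape1 = 0.653·8.8518 = 5.78, shape2 = 0.347·8.8518 = 3.07.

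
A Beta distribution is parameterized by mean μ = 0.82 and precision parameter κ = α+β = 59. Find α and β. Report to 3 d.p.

α = 48.380, β = 10.620

Split κ in proportion μ : (1−μ): α = 0.82·59 = 48.380, β = 59 − 48.380 = 10.620.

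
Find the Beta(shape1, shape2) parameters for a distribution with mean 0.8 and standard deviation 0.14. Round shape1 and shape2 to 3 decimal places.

shape1 = 5.731, shape2 = 1.433

First σ² = 0.0196. Setting shape1 = μn, shape2 = (1−μ)n with n = shape1+shape2,
μ(1−μ)/(n+1) = 0.0196 ⇒ n+1 = 0.16/0.0196 = 8.1633 ⇒ n = 7.1633.
Hence shape1 = 0.8×7.1633 = 5.731, shape2 = 0.2×7.1633 = 1.433.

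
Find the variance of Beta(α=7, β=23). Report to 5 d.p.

0.00577

μ = 7/30 = 0.233333; Var = μ(1−μ)/(α+β+1) = 0.1788889/31 = 0.00577.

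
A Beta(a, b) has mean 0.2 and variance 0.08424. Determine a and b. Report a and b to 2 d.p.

a = 0.18, b = 0.72

Write ν = a+b; then a = μν and Var = μ(1−μ)/(ν+1).
ν = μ(1−μ)/Var − 1 = 0.16/0.08424 − 1 = 0.8993.
a = 0.2·0.8993 = 0.18, b = 0.8·0.8993 = 0.72.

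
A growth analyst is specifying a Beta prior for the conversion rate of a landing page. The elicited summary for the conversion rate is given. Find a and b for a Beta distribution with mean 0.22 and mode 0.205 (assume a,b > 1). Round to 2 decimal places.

a = 8.65, b = 30.68

With s = a+b: μ = a/s and mode = (a−1)/(s−2). Eliminating a = μs,
μs − 1 = m(s−2) ⇒ s(μ−m) = 1−2m ⇒ s = 0.590/0.015 = 39.3333.
So a = μs = 8.65, b = (1−μ)s = 30.68.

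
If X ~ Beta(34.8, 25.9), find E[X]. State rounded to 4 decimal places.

The Beta mean is α/(α+β) = 34.8/(34.8+25.9) = 0.5733.

0.5733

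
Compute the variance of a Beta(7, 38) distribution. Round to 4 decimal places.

μ = 7/45 = 0.155556; Var = μ(1−μ)/(α+β+1) = 0.1313580/46 = 0.0029.

0.0029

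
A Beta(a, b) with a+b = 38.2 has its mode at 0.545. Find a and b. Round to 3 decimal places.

a = 20.729, b = 17.471

Mode = (a−1)/(κ−2) with κ = a+b, so a−1 = 0.545·36.2 = 19.729.
a = 20.729; b = κ − a = 17.471.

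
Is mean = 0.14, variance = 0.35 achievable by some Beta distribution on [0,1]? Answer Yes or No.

The Beta variance bound is σ² < μ(1−μ).
Here μ(1−μ) = 0.14×0.86 = 0.1204, and 0.35 ≥ 0.1204.

No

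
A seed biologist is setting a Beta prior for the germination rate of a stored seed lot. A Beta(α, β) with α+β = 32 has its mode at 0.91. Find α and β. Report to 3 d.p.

For α,β>1 the mode is (α−1)/(α+β−2), so α = mode·(κ−2)+1 = 0.91×30+1 = 28.300.
And β = (1−mode)·(κ−2)+1 = 0.09×30+1 = 3.700.

α = 28.300, β = 3.700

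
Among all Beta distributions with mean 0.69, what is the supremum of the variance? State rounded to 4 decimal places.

Var = μ(1−μ)/(α+β+1), which approaches μ(1−μ) as α+β → 0.
So the supremum is μ(1−μ) = 0.69×0.31 = 0.2139.

0.2139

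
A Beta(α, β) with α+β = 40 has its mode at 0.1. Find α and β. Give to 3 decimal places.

α = 4.800, β = 35.200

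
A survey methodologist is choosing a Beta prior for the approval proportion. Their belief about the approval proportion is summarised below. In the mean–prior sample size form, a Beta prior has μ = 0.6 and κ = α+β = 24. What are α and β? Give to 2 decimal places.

α = 14.40, β = 9.60

Split κ in proportion μ : (1−μ): α = 0.6·24 = 14.40, β = 24 − 14.40 = 9.60.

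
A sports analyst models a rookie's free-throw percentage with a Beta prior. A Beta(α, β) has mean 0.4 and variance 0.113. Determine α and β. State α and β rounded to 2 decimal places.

α = 0.45, β = 0.67

By moment matching, α+β = μ(1−μ)/σ² − 1 = (0.4·0.6)/0.113 − 1 = 2.1239 − 1 = 1.1239.
Since α/(α+β) = μ, α = 0.4·1.1239 = 0.45 and β = 0.6·1.1239 = 0.67.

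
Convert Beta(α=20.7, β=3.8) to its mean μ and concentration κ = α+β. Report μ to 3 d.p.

κ = α+β = 20.7+3.8 = 24.5; μ = α/κ = 20.7/24.5 = 0.845.

μ = 0.845, κ = 24.5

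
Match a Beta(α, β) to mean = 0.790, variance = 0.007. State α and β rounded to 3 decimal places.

Write ν = α+β; then α = μν and Var = μ(1−μ)/(ν+1).
ν = μ(1−μ)/Var − 1 = 0.165900/0.007 − 1 = 22.7000.
α = 0.790·22.7000 = 17.933, β = 0.210·22.7000 = 4.767.

α = 17.933, β = 4.767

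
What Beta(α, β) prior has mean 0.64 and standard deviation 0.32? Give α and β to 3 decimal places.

Variance = 0.32² = 0.1024. The moment-matching identity α+β = μ(1−μ)/Var − 1 gives
α+β = 0.2304/0.1024 − 1 = 1.2500, so α = μ·1.2500 = 0.800 and β = (1−μ)·1.2500 = 0.450.

α = 0.800, β = 0.450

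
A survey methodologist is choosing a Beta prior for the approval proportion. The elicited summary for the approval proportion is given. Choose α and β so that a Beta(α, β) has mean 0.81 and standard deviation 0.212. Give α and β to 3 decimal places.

First σ² = 0.044944. Setting α = μn, β = (1−μ)n with n = α+β,
μ(1−μ)/(n+1) = 0.044944 ⇒ n+1 = 0.1539/0.044944 = 3.4243 ⇒ n = 2.4243.
Hence α = 0.81×2.4243 = 1.964, β = 0.19×2.4243 = 0.461.

α = 1.964, β = 0.461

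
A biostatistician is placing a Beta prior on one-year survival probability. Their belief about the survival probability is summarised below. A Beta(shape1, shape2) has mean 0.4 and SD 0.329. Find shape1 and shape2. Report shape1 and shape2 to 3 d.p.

shape1 = 0.487, shape2 = 0.730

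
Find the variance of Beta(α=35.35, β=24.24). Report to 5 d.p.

μ = 35.35/59.59 = 0.593220; Var = μ(1−μ)/(α+β+1) = 0.2413100/60.59 = 0.00398.

0.00398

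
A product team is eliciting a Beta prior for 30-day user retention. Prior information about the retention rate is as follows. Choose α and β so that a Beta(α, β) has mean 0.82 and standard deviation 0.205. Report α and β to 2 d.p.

σ² = 0.205² = 0.042025.
With s = α+β, Var = μ(1−μ)/(s+1), so s+1 = (0.82×0.18)/0.042025 = 3.5122 and s = 2.5122.
α = μs = 2.06, β = (1−μ)s = 0.45.

α = 2.06, β = 0.45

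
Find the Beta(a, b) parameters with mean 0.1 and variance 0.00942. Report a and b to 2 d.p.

Let s = a+b. The Beta variance is μ(1−μ)/(s+1).
So s+1 = μ(1−μ)/σ² = (0.1×0.9)/0.00942 = 0.09/0.00942 = 9.5541, giving s = 8.5541.
Then a = μs = 0.1×8.5541 = 0.86 and b = (1−μ)s = 0.9×8.5541 = 7.70.

a = 0.86, b = 7.70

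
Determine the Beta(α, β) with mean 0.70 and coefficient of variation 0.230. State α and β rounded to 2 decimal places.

Var = (CV·μ)² = (0.230×0.70)² = 0.025921.
α+β = μ(1−μ)/Var − 1 = 0.2100/0.025921 − 1 = 7.1015.
Thus α = 0.70·7.1015 = 4.97 and β = 0.30·7.1015 = 2.13.

α = 4.97, β = 2.13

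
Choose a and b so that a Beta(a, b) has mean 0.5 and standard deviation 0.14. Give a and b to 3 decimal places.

Variance = 0.14² = 0.0196. The moment-matching identity a+b = μ(1−μ)/Var − 1 gives
a+b = 0.25/0.0196 − 1 = 11.7551, so a = μ·11.7551 = 5.878 and b = (1−μ)·11.7551 = 5.878.

a = 5.878, b = 5.878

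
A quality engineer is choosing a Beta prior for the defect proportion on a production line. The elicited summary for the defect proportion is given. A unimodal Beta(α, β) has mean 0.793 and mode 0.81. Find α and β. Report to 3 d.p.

Let s = α+β. Mean gives α = μs = 0.793s; mode gives (α−1)/(s−2) = 0.81.
Substituting: 0.793s − 1 = 0.81(s−2) = 0.81s − 1.62, so -0.017s = -0.62 and s = 36.4706.
Then α = 0.793×36.4706 = 28.921 and β = s−α = 7.549.

α = 28.921, β = 7.549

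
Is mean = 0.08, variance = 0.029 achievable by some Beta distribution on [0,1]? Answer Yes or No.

Yes

The Beta variance bound is σ² < μ(1−μ).
Here μ(1−μ) = 0.08×0.92 = 0.0736, and 0.029 < 0.0736.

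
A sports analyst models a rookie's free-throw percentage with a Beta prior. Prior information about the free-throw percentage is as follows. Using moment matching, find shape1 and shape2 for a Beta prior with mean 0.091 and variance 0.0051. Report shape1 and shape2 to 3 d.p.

shape1 = 1.385, shape2 = 13.834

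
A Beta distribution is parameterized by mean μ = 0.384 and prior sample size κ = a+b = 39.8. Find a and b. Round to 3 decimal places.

a = 15.283, b = 24.517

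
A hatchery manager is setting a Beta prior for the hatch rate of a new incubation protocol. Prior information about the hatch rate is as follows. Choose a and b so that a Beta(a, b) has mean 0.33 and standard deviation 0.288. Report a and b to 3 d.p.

a = 0.550, b = 1.116

Variance = 0.288² = 0.082944. The moment-matching identity a+b = μ(1−μ)/Var − 1 gives
a+b = 0.2211/0.082944 − 1 = 1.6657, so a = μ·1.6657 = 0.550 and b = (1−μ)·1.6657 = 1.116.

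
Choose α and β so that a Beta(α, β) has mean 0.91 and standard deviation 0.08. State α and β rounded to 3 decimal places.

σ² = 0.08² = 0.0064.
With s = α+β, Var = μ(1−μ)/(s+1), so s+1 = (0.91×0.09)/0.0064 = 12.7969 and s = 11.7969.
α = μs = 10.735, β = (1−μ)s = 1.062.

α = 10.735, β = 1.062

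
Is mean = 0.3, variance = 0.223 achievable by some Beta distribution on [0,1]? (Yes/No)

For any Beta, Var(X) < E[X]·(1−E[X]).
Here μ(1−μ) = 0.3×0.7 = 0.21, and 0.223 ≥ 0.21.

No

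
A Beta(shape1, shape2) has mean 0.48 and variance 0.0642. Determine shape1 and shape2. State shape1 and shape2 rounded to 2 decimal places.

Write ν = shape1+shape2; then shape1 = μν and Var = μ(1−μ)/(ν+1).
ν = μ(1−μ)/Var − 1 = 0.2496/0.0642 − 1 = 2.8879.
shape1 = 0.48·2.8879 = 1.39, shape2 = 0.52·2.8879 = 1.50.

shape1 = 1.39, shape2 = 1.50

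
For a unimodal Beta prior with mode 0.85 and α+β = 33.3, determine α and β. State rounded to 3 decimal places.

α = 27.605, β = 5.695

Since the density peak of Beta(α,β) is at (α−1)/(α+β−2),
α = 1 + 0.85(33.3−2) = 27.605 and β = 33.3 − 27.605 = 5.695.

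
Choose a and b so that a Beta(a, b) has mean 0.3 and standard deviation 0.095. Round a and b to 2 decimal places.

Variance = 0.095² = 0.009025. The moment-matching identity a+b = μ(1−μ)/Var − 1 gives
a+b = 0.21/0.009025 − 1 = 22.2687, so a = μ·22.2687 = 6.68 and b = (1−μ)·22.2687 = 15.59.

a = 6.68, b = 15.59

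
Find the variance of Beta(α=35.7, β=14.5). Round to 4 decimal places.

Var = αβ/[(α+β)²(α+β+1)] = (35.7×14.5)/(50.2²×51.2) = 517.65/129026.048 = 0.0040.

0.0040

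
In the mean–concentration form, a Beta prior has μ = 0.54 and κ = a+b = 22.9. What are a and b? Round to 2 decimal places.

a = 12.37, b = 10.53

a = μκ = 0.54×22.9 = 12.37 and b = (1−μ)κ = 0.46×22.9 = 10.53.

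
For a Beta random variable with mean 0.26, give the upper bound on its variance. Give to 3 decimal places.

0.192

For fixed mean μ the Beta variance is μ(1−μ)/(α+β+1), increasing as α+β decreases.
Its least upper bound (not attained) is μ(1−μ) = 0.26·0.74 = 0.192.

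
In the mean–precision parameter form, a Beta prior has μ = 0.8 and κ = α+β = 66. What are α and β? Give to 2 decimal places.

α = μκ = 0.8×66 = 52.80 and β = (1−μ)κ = 0.2×66 = 13.20.

α = 52.80, β = 13.20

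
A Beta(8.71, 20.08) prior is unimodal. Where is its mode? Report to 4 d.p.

The density x^(α−1)(1−x)^(β−1) is maximised at (α−1)/(α+β−2) = 7.71/26.79 = 0.2878.

0.2878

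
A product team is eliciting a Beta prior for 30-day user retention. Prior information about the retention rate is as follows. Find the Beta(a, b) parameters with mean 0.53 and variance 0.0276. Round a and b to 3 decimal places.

a = 4.253, b = 3.772

By moment matching, a+b = μ(1−μ)/σ² − 1 = (0.53·0.47)/0.0276 − 1 = 9.0254 − 1 = 8.0254.
Since a/(a+b) = μ, a = 0.53·8.0254 = 4.253 and b = 0.47·8.0254 = 3.772.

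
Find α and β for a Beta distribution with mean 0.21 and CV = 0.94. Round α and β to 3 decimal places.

α = 0.684, β = 2.573

Var = (CV·μ)² = (0.94×0.21)² = 0.038967.
α+β = μ(1−μ)/Var − 1 = 0.1659/0.038967 − 1 = 3.2575.
Thus α = 0.21·3.2575 = 0.684 and β = 0.79·3.2575 = 2.573.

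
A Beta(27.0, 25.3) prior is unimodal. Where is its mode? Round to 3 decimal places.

0.517

The density x^(α−1)(1−x)^(β−1) is maximised at (α−1)/(α+β−2) = 26.0/50.3 = 0.517.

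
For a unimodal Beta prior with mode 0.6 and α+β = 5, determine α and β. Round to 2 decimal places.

For α,β>1 the mode is (α−1)/(α+β−2), so α = mode·(κ−2)+1 = 0.6×3+1 = 2.80.
And β = (1−mode)·(κ−2)+1 = 0.4×3+1 = 2.20.

α = 2.80, β = 2.20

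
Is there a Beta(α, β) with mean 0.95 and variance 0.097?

No

For any Beta, Var(X) < E[X]·(1−E[X]).
Here μ(1−μ) = 0.95×0.05 = 0.0475, and 0.097 ≥ 0.0475.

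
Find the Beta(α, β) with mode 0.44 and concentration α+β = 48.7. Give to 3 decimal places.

α = 21.548, β = 27.152

Since the density peak of Beta(α,β) is at (α−1)/(α+β−2),
α = 1 + 0.44(48.7−2) = 21.548 and β = 48.7 − 21.548 = 27.152.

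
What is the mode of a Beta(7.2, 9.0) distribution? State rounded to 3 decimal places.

The density x^(α−1)(1−x)^(β−1) is maximised at (α−1)/(α+β−2) = 6.2/14.2 = 0.437.

0.437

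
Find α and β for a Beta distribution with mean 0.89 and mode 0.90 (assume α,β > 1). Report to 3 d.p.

α = 71.200, β = 8.800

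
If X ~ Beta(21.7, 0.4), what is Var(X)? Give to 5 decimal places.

Var = αβ/[(α+β)²(α+β+1)] = (21.7×0.4)/(22.1²×23.1) = 8.68/11282.271 = 0.00077.

0.00077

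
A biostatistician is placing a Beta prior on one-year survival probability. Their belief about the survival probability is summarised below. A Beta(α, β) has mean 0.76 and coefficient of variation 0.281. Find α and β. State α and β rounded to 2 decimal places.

α = 2.28, β = 0.72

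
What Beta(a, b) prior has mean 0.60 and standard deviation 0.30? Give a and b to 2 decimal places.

First σ² = 0.0900. Setting a = μn, b = (1−μ)n with n = a+b,
μ(1−μ)/(n+1) = 0.0900 ⇒ n+1 = 0.2400/0.0900 = 2.6667 ⇒ n = 1.6667.
Hence a = 0.60×1.6667 = 1.00, b = 0.40×1.6667 = 0.67.

a = 1.00, b = 0.67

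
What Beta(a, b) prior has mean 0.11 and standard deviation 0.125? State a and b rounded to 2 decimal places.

a = 0.58, b = 4.69

Variance = 0.125² = 0.015625. The moment-matching identity a+b = μ(1−μ)/Var − 1 gives
a+b = 0.0979/0.015625 − 1 = 5.2656, so a = μ·5.2656 = 0.58 and b = (1−μ)·5.2656 = 4.69.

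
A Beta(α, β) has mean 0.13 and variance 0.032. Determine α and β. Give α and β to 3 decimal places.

Write ν = α+β; then α = μν and Var = μ(1−μ)/(ν+1).
ν = μ(1−μ)/Var − 1 = 0.1131/0.032 − 1 = 2.5344.
α = 0.13·2.5344 = 0.329, β = 0.87·2.5344 = 2.205.

α = 0.329, β = 2.205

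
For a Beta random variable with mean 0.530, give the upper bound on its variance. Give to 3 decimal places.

0.249

For fixed mean μ the Beta variance is μ(1−μ)/(α+β+1), increasing as α+β decreases.
Its least upper bound (not attained) is μ(1−μ) = 0.530·0.470 = 0.249.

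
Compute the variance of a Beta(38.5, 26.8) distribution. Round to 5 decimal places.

Var = αβ/[(α+β)²(α+β+1)] = (38.5×26.8)/(65.3²×66.3) = 1031.80/282709.167 = 0.00365.

0.00365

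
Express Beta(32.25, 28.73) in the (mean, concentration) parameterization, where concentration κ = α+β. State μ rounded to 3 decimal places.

κ = α+β = 32.25+28.73 = 60.98; μ = α/κ = 32.25/60.98 = 0.529.

μ = 0.529, κ = 60.98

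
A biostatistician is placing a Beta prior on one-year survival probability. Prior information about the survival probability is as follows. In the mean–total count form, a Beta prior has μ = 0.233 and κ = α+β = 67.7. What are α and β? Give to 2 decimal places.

Split κ in proportion μ : (1−μ): α = 0.233·67.7 = 15.77, β = 67.7 − 15.77 = 51.93.

α = 15.77, β = 51.93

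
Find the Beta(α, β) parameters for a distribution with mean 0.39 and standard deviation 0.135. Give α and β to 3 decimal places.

α = 4.701, β = 7.353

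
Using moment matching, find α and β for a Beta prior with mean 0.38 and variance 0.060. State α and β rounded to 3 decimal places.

Write ν = α+β; then α = μν and Var = μ(1−μ)/(ν+1).
ν = μ(1−μ)/Var − 1 = 0.2356/0.060 − 1 = 2.9267.
α = 0.38·2.9267 = 1.112, β = 0.62·2.9267 = 1.815.

α = 1.112, β = 1.815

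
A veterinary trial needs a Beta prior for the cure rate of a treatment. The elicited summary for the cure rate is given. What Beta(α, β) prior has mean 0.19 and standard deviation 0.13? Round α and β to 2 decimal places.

α = 1.54, β = 6.57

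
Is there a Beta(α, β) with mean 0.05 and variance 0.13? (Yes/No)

The Beta variance bound is σ² < μ(1−μ).
Here μ(1−μ) = 0.05×0.95 = 0.0475, and 0.13 ≥ 0.0475.

No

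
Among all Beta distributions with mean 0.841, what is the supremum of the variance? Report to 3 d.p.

0.134

Var = μ(1−μ)/(α+β+1), which approaches μ(1−μ) as α+β → 0.
So the supremum is μ(1−μ) = 0.841×0.159 = 0.134.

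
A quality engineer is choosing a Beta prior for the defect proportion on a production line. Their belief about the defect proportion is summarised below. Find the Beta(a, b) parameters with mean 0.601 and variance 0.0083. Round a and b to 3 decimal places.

a = 16.763, b = 11.129

Write ν = a+b; then a = μν and Var = μ(1−μ)/(ν+1).
ν = μ(1−μ)/Var − 1 = 0.239799/0.0083 − 1 = 27.8914.
a = 0.601·27.8914 = 16.763, b = 0.399·27.8914 = 11.129.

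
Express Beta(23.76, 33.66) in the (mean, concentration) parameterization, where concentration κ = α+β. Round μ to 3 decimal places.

μ = 0.414, κ = 57.42

κ = α+β = 23.76+33.66 = 57.42; μ = α/κ = 23.76/57.42 = 0.414.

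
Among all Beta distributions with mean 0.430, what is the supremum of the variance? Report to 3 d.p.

0.245

Var = μ(1−μ)/(α+β+1), which approaches μ(1−μ) as α+β → 0.
So the supremum is μ(1−μ) = 0.430×0.570 = 0.245.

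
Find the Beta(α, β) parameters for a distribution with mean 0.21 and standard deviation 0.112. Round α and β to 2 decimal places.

α = 2.57, β = 9.66

First σ² = 0.012544. Setting α = μn, β = (1−μ)n with n = α+β,
μ(1−μ)/(n+1) = 0.012544 ⇒ n+1 = 0.1659/0.012544 = 13.2254 ⇒ n = 12.2254.
Hence α = 0.21×12.2254 = 2.57, β = 0.79×12.2254 = 9.66.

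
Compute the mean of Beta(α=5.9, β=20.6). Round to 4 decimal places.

The Beta mean is α/(α+β) = 5.9/(5.9+20.6) = 0.2226.

0.2226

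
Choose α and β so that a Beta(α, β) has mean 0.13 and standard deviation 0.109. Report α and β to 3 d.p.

α = 1.108, β = 7.412

First σ² = 0.011881. Setting α = μn, β = (1−μ)n with n = α+β,
μ(1−μ)/(n+1) = 0.011881 ⇒ n+1 = 0.1131/0.011881 = 9.5194 ⇒ n = 8.5194.
Hence α = 0.13×8.5194 = 1.108, β = 0.87×8.5194 = 7.412.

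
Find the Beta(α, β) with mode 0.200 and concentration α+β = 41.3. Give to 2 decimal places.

For α,β>1 the mode is (α−1)/(α+β−2), so α = mode·(κ−2)+1 = 0.200×39.3+1 = 8.86.
And β = (1−mode)·(κ−2)+1 = 0.800×39.3+1 = 32.44.

α = 8.86, β = 32.44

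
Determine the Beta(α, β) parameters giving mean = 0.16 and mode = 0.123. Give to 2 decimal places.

α = 3.26, β = 17.12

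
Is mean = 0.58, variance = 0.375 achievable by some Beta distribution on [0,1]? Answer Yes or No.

A Beta with mean μ has variance μ(1−μ)/(α+β+1) < μ(1−μ).
Here μ(1−μ) = 0.58×0.42 = 0.2436, and 0.375 ≥ 0.2436.

No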